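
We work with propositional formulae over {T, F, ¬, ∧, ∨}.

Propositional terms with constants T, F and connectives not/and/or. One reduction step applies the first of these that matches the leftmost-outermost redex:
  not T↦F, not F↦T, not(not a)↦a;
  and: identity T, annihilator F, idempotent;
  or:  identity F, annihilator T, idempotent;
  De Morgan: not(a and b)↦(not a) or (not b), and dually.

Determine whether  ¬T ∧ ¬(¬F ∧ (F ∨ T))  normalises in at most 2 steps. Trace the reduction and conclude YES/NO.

  start: ¬T ∧ ¬(¬F ∧ (F ∨ T))
  [1] F ∧ ¬(¬F ∧ (F ∨ T))
  [2] F

Answer: YES — reaches normal form F in 2 ≤ 2 steps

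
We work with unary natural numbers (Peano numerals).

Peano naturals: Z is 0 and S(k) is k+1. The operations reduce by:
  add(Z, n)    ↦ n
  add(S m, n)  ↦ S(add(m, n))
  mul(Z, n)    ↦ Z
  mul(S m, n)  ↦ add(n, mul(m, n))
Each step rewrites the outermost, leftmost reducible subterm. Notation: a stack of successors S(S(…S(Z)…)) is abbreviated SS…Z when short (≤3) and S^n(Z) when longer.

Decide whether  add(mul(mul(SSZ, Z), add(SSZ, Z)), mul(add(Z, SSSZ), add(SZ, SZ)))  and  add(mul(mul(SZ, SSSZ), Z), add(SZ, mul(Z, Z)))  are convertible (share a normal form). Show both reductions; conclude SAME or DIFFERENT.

Answer: DIFFERENT — A ⇓ S^6(Z), B ⇓ SZ

Working:
Term A:
  start: add(mul(mul(SSZ, Z), add(SSZ, Z)), mul(add(Z, SSSZ), add(SZ, SZ)))
  step 1: add(mul(add(Z, mul(SZ, Z)), add(SSZ, Z)), mul(add(Z, SSSZ), add(SZ, SZ)))
  step 2: add(mul(mul(SZ, Z), add(SSZ, Z)), mul(add(Z, SSSZ), add(SZ, SZ)))
  step 3: add(mul(add(Z, mul(Z, Z)), add(SSZ, Z)), mul(add(Z, SSSZ), add(SZ, SZ)))
  step 4: add(mul(mul(Z, Z), add(SSZ, Z)), mul(add(Z, SSSZ), add(SZ, SZ)))
  step 5: add(mul(Z, add(SSZ, Z)), mul(add(Z, SSSZ), add(SZ, SZ)))
  step 6: add(Z, mul(add(Z, SSSZ), add(SZ, SZ)))
  step 7: mul(add(Z, SSSZ), add(SZ, SZ))
  step 8: mul(SSSZ, add(SZ, SZ))
  step 9: add(add(SZ, SZ), mul(SSZ, add(SZ, SZ)))
  step 10: add(S(add(Z, SZ)), mul(SSZ, add(SZ, SZ)))
  step 11: S(add(add(Z, SZ), mul(SSZ, add(SZ, SZ))))
  step 12: S(add(SZ, mul(SSZ, add(SZ, SZ))))
  step 13: S(S(add(Z, mul(SSZ, add(SZ, SZ)))))
  step 14: S(S(mul(SSZ, add(SZ, SZ))))
  step 15: S(S(add(add(SZ, SZ), mul(SZ, add(SZ, SZ)))))
  step 16: S(S(add(S(add(Z, SZ)), mul(SZ, add(SZ, SZ)))))
  step 17: S(S(S(add(add(Z, SZ), mul(SZ, add(SZ, SZ))))))
  step 18: S(S(S(add(SZ, mul(SZ, add(SZ, SZ))))))
  step 19: S(S(S(S(add(Z, mul(SZ, add(SZ, SZ)))))))
  step 20: S(S(S(S(mul(SZ, add(SZ, SZ))))))
  step 21: S(S(S(S(add(add(SZ, SZ), mul(Z, add(SZ, SZ)))))))
  step 22: S(S(S(S(add(S(add(Z, SZ)), mul(Z, add(SZ, SZ)))))))
  step 23: S(S(S(S(S(add(add(Z, SZ), mul(Z, add(SZ, SZ))))))))
  step 24: S(S(S(S(S(add(SZ, mul(Z, add(SZ, SZ))))))))
  step 25: S(S(S(S(S(S(add(Z, mul(Z, add(SZ, SZ)))))))))
  step 26: S(S(S(S(S(S(mul(Z, add(SZ, SZ))))))))
  step 27: S^6(Z)

Term B:
  start: add(mul(mul(SZ, SSSZ), Z), add(SZ, mul(Z, Z)))
  step 1: add(mul(add(SSSZ, mul(Z, SSSZ)), Z), add(SZ, mul(Z, Z)))
  step 2: add(mul(S(add(SSZ, mul(Z, SSSZ))), Z), add(SZ, mul(Z, Z)))
  step 3: add(add(Z, mul(add(SSZ, mul(Z, SSSZ)), Z)), add(SZ, mul(Z, Z)))
  step 4: add(mul(add(SSZ, mul(Z, SSSZ)), Z), add(SZ, mul(Z, Z)))
  step 5: add(mul(S(add(SZ, mul(Z, SSSZ))), Z), add(SZ, mul(Z, Z)))
  step 6: add(add(Z, mul(add(SZ, mul(Z, SSSZ)), Z)), add(SZ, mul(Z, Z)))
  step 7: add(mul(add(SZ, mul(Z, SSSZ)), Z), add(SZ, mul(Z, Z)))
  step 8: add(mul(S(add(Z, mul(Z, SSSZ))), Z), add(SZ, mul(Z, Z)))
  step 9: add(add(Z, mul(add(Z, mul(Z, SSSZ)), Z)), add(SZ, mul(Z, Z)))
  step 10: add(mul(add(Z, mul(Z, SSSZ)), Z), add(SZ, mul(Z, Z)))
  step 11: add(mul(mul(Z, SSSZ), Z), add(SZ, mul(Z, Z)))
  step 12: add(mul(Z, Z), add(SZ, mul(Z, Z)))
  step 13: add(Z, add(SZ, mul(Z, Z)))
  step 14: add(SZ, mul(Z, Z))
  step 15: S(add(Z, mul(Z, Z)))
  step 16: S(mul(Z, Z))
  step 17: SZ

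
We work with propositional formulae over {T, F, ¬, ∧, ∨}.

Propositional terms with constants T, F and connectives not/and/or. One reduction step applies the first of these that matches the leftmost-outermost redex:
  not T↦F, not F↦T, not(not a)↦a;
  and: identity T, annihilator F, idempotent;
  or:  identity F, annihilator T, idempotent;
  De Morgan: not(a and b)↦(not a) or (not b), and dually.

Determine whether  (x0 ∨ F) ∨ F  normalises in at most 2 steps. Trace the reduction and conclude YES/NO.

  start: (x0 ∨ F) ∨ F
  →1  x0 ∨ F
  →2  x0

Answer: YES — reaches normal form x0 in 2 ≤ 2 steps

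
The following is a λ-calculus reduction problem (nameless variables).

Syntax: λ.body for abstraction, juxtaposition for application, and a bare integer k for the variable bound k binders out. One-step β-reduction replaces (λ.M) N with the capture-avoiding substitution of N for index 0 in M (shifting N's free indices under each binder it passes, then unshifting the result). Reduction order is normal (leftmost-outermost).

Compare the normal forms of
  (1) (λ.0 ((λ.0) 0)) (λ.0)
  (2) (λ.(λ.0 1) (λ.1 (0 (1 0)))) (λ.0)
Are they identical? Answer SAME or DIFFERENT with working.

Answer: SAME — A ⇓ λ.0, B ⇓ λ.0

Derivation:
Term A:
  start: (λ.0 ((λ.0) 0)) (λ.0)
  [1] (λ.0) ((λ.0) (λ.0))
  [2] (λ.0) (λ.0)
  [3] λ.0

Term B:
  start: (λ.(λ.0 1) (λ.1 (0 (1 0)))) (λ.0)
  [1] (λ.0 (λ.0)) (λ.(λ.0) (0 ((λ.0) 0)))
  [2] (λ.(λ.0) (0 ((λ.0) 0))) (λ.0)
  [3] (λ.0) ((λ.0) ((λ.0) (λ.0)))
  [4] (λ.0) ((λ.0) (λ.0))
  [5] (λ.0) (λ.0)
  [6] λ.0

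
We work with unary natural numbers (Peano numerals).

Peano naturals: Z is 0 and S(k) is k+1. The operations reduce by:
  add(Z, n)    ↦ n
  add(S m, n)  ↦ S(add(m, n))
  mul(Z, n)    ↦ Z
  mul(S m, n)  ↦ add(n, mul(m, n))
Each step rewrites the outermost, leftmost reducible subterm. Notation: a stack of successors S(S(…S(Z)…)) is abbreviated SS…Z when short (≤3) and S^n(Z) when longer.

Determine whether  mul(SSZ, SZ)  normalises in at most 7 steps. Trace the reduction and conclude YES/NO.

Answer: YES — reaches normal form SSZ in 7 ≤ 7 steps

Derivation:
  start: mul(SSZ, SZ)
  →1  add(SZ, mul(SZ, SZ))
  →2  S(add(Z, mul(SZ, SZ)))
  →3  S(mul(SZ, SZ))
  →4  S(add(SZ, mul(Z, SZ)))
  →5  S(S(add(Z, mul(Z, SZ))))
  →6  S(S(mul(Z, SZ)))
  →7  SSZ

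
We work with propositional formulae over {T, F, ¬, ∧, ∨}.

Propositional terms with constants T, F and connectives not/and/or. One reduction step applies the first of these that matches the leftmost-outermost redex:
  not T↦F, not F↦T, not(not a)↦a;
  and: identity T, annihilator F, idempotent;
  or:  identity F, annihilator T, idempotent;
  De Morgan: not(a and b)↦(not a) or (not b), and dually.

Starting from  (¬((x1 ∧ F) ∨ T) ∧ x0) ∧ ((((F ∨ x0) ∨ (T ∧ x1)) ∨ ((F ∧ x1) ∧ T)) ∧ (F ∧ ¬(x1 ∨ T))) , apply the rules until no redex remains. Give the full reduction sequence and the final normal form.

Answer: normal form = F  (in 8 steps)

Derivation:
  start: (¬((x1 ∧ F) ∨ T) ∧ x0) ∧ ((((F ∨ x0) ∨ (T ∧ x1)) ∨ ((F ∧ x1) ∧ T)) ∧ (F ∧ ¬(x1 ∨ T)))
  step 1: ((¬(x1 ∧ F) ∧ ¬T) ∧ x0) ∧ ((((F ∨ x0) ∨ (T ∧ x1)) ∨ ((F ∧ x1) ∧ T)) ∧ (F ∧ ¬(x1 ∨ T)))
  step 2: (((¬x1 ∨ ¬F) ∧ ¬T) ∧ x0) ∧ ((((F ∨ x0) ∨ (T ∧ x1)) ∨ ((F ∧ x1) ∧ T)) ∧ (F ∧ ¬(x1 ∨ T)))
  step 3: (((¬x1 ∨ T) ∧ ¬T) ∧ x0) ∧ ((((F ∨ x0) ∨ (T ∧ x1)) ∨ ((F ∧ x1) ∧ T)) ∧ (F ∧ ¬(x1 ∨ T)))
  step 4: ((T ∧ ¬T) ∧ x0) ∧ ((((F ∨ x0) ∨ (T ∧ x1)) ∨ ((F ∧ x1) ∧ T)) ∧ (F ∧ ¬(x1 ∨ T)))
  step 5: (¬T ∧ x0) ∧ ((((F ∨ x0) ∨ (T ∧ x1)) ∨ ((F ∧ x1) ∧ T)) ∧ (F ∧ ¬(x1 ∨ T)))
  step 6: (F ∧ x0) ∧ ((((F ∨ x0) ∨ (T ∧ x1)) ∨ ((F ∧ x1) ∧ T)) ∧ (F ∧ ¬(x1 ∨ T)))
  step 7: F ∧ ((((F ∨ x0) ∨ (T ∧ x1)) ∨ ((F ∧ x1) ∧ T)) ∧ (F ∧ ¬(x1 ∨ T)))
  step 8: F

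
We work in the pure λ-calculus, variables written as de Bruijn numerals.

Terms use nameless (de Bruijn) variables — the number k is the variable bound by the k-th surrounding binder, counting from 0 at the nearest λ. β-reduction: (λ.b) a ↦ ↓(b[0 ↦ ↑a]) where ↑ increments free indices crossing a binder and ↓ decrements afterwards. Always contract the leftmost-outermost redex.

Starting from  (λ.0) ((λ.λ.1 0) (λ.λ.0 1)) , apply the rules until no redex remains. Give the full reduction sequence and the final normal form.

Answer: normal form = λ.λ.0 1  (in 3 steps)

Reduction:
  start: (λ.0) ((λ.λ.1 0) (λ.λ.0 1))
  →1  (λ.λ.1 0) (λ.λ.0 1)
  →2  λ.(λ.λ.0 1) 0
  →3  λ.λ.0 1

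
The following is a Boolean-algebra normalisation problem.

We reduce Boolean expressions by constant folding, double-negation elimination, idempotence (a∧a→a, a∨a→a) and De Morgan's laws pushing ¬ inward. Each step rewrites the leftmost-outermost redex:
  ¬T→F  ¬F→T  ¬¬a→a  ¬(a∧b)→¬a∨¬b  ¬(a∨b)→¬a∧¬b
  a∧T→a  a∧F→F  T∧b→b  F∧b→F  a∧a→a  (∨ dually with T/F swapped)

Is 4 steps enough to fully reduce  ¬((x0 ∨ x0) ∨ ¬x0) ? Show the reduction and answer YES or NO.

Answer: YES — reaches normal form ¬x0 ∧ x0 in 4 ≤ 4 steps

Reduction:
  start: ¬((x0 ∨ x0) ∨ ¬x0)
  step 1: ¬(x0 ∨ x0) ∧ ¬¬x0
  step 2: (¬x0 ∧ ¬x0) ∧ ¬¬x0
  step 3: ¬x0 ∧ ¬¬x0
  step 4: ¬x0 ∧ x0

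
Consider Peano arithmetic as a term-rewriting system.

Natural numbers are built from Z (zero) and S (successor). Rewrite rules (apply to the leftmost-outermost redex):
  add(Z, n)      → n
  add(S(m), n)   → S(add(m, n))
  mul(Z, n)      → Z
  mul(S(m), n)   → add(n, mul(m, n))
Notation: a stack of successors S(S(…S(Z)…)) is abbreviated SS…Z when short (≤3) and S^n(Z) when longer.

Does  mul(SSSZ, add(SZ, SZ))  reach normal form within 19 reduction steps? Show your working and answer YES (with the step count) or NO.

Answer: YES — reaches normal form S^6(Z) in 19 ≤ 19 steps

Reduction:
  start: mul(SSSZ, add(SZ, SZ))
  step 1: add(add(SZ, SZ), mul(SSZ, add(SZ, SZ)))
  step 2: add(S(add(Z, SZ)), mul(SSZ, add(SZ, SZ)))
  step 3: S(add(add(Z, SZ), mul(SSZ, add(SZ, SZ))))
  step 4: S(add(SZ, mul(SSZ, add(SZ, SZ))))
  step 5: S(S(add(Z, mul(SSZ, add(SZ, SZ)))))
  step 6: S(S(mul(SSZ, add(SZ, SZ))))
  step 7: S(S(add(add(SZ, SZ), mul(SZ, add(SZ, SZ)))))
  step 8: S(S(add(S(add(Z, SZ)), mul(SZ, add(SZ, SZ)))))
  step 9: S(S(S(add(add(Z, SZ), mul(SZ, add(SZ, SZ))))))
  step 10: S(S(S(add(SZ, mul(SZ, add(SZ, SZ))))))
  step 11: S(S(S(S(add(Z, mul(SZ, add(SZ, SZ)))))))
  step 12: S(S(S(S(mul(SZ, add(SZ, SZ))))))
  step 13: S(S(S(S(add(add(SZ, SZ), mul(Z, add(SZ, SZ)))))))
  step 14: S(S(S(S(add(S(add(Z, SZ)), mul(Z, add(SZ, SZ)))))))
  step 15: S(S(S(S(S(add(add(Z, SZ), mul(Z, add(SZ, SZ))))))))
  step 16: S(S(S(S(S(add(SZ, mul(Z, add(SZ, SZ))))))))
  step 17: S(S(S(S(S(S(add(Z, mul(Z, add(SZ, SZ)))))))))
  step 18: S(S(S(S(S(S(mul(Z, add(SZ, SZ))))))))
  step 19: S^6(Z)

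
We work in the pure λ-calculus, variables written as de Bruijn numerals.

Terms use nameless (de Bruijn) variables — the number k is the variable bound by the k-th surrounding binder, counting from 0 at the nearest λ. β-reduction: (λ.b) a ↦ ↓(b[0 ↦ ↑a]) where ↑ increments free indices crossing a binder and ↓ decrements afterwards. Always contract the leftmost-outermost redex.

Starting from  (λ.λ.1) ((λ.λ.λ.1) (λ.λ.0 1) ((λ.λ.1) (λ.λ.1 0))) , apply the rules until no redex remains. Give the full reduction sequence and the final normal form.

Answer: normal form = λ.λ.λ.λ.λ.1 0  (in 4 steps)

Reduction:
  start: (λ.λ.1) ((λ.λ.λ.1) (λ.λ.0 1) ((λ.λ.1) (λ.λ.1 0)))
  →1  λ.(λ.λ.λ.1) (λ.λ.0 1) ((λ.λ.1) (λ.λ.1 0))
  →2  λ.(λ.λ.1) ((λ.λ.1) (λ.λ.1 0))
  →3  λ.λ.(λ.λ.1) (λ.λ.1 0)
  →4  λ.λ.λ.λ.λ.1 0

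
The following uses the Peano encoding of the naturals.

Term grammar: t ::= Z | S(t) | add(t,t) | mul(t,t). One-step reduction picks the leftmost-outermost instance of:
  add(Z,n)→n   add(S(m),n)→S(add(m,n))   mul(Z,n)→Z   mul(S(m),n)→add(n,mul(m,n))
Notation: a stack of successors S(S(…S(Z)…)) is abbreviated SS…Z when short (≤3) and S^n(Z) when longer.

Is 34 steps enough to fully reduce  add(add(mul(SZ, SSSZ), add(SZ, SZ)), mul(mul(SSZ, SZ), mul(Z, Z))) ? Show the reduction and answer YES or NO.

Answer: YES — reaches normal form S^5(Z) in 32 ≤ 34 steps

Reduction:
  start: add(add(mul(SZ, SSSZ), add(SZ, SZ)), mul(mul(SSZ, SZ), mul(Z, Z)))
  step 1: add(add(add(SSSZ, mul(Z, SSSZ)), add(SZ, SZ)), mul(mul(SSZ, SZ), mul(Z, Z)))
  step 2: add(add(S(add(SSZ, mul(Z, SSSZ))), add(SZ, SZ)), mul(mul(SSZ, SZ), mul(Z, Z)))
  step 3: add(S(add(add(SSZ, mul(Z, SSSZ)), add(SZ, SZ))), mul(mul(SSZ, SZ), mul(Z, Z)))
  step 4: S(add(add(add(SSZ, mul(Z, SSSZ)), add(SZ, SZ)), mul(mul(SSZ, SZ), mul(Z, Z))))
  step 5: S(add(add(S(add(SZ, mul(Z, SSSZ))), add(SZ, SZ)), mul(mul(SSZ, SZ), mul(Z, Z))))
  step 6: S(add(S(add(add(SZ, mul(Z, SSSZ)), add(SZ, SZ))), mul(mul(SSZ, SZ), mul(Z, Z))))
  step 7: S(S(add(add(add(SZ, mul(Z, SSSZ)), add(SZ, SZ)), mul(mul(SSZ, SZ), mul(Z, Z)))))
  step 8: S(S(add(add(S(add(Z, mul(Z, SSSZ))), add(SZ, SZ)), mul(mul(SSZ, SZ), mul(Z, Z)))))
  step 9: S(S(add(S(add(add(Z, mul(Z, SSSZ)), add(SZ, SZ))), mul(mul(SSZ, SZ), mul(Z, Z)))))
  step 10: S(S(S(add(add(add(Z, mul(Z, SSSZ)), add(SZ, SZ)), mul(mul(SSZ, SZ), mul(Z, Z))))))
  step 11: S(S(S(add(add(mul(Z, SSSZ), add(SZ, SZ)), mul(mul(SSZ, SZ), mul(Z, Z))))))
  step 12: S(S(S(add(add(Z, add(SZ, SZ)), mul(mul(SSZ, SZ), mul(Z, Z))))))
  step 13: S(S(S(add(add(SZ, SZ), mul(mul(SSZ, SZ), mul(Z, Z))))))
  step 14: S(S(S(add(S(add(Z, SZ)), mul(mul(SSZ, SZ), mul(Z, Z))))))
  step 15: S(S(S(S(add(add(Z, SZ), mul(mul(SSZ, SZ), mul(Z, Z)))))))
  step 16: S(S(S(S(add(SZ, mul(mul(SSZ, SZ), mul(Z, Z)))))))
  step 17: S(S(S(S(S(add(Z, mul(mul(SSZ, SZ), mul(Z, Z))))))))
  step 18: S(S(S(S(S(mul(mul(SSZ, SZ), mul(Z, Z)))))))
  step 19: S(S(S(S(S(mul(add(SZ, mul(SZ, SZ)), mul(Z, Z)))))))
  step 20: S(S(S(S(S(mul(S(add(Z, mul(SZ, SZ))), mul(Z, Z)))))))
  step 21: S(S(S(S(S(add(mul(Z, Z), mul(add(Z, mul(SZ, SZ)), mul(Z, Z))))))))
  step 22: S(S(S(S(S(add(Z, mul(add(Z, mul(SZ, SZ)), mul(Z, Z))))))))
  step 23: S(S(S(S(S(mul(add(Z, mul(SZ, SZ)), mul(Z, Z)))))))
  step 24: S(S(S(S(S(mul(mul(SZ, SZ), mul(Z, Z)))))))
  step 25: S(S(S(S(S(mul(add(SZ, mul(Z, SZ)), mul(Z, Z)))))))
  step 26: S(S(S(S(S(mul(S(add(Z, mul(Z, SZ))), mul(Z, Z)))))))
  step 27: S(S(S(S(S(add(mul(Z, Z), mul(add(Z, mul(Z, SZ)), mul(Z, Z))))))))
  step 28: S(S(S(S(S(add(Z, mul(add(Z, mul(Z, SZ)), mul(Z, Z))))))))
  step 29: S(S(S(S(S(mul(add(Z, mul(Z, SZ)), mul(Z, Z)))))))
  step 30: S(S(S(S(S(mul(mul(Z, SZ), mul(Z, Z)))))))
  step 31: S(S(S(S(S(mul(Z, mul(Z, Z)))))))
  step 32: S^5(Z)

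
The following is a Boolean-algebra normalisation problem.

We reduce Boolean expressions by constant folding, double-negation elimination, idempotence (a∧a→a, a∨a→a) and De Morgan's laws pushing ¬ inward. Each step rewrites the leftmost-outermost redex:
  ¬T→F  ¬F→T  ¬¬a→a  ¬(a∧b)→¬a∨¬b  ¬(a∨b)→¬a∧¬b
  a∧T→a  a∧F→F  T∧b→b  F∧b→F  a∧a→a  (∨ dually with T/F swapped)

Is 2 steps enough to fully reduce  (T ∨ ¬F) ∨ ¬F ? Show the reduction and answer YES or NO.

  start: (T ∨ ¬F) ∨ ¬F
  →1  T ∨ ¬F
  →2  T

Answer: YES — reaches normal form T in 2 ≤ 2 steps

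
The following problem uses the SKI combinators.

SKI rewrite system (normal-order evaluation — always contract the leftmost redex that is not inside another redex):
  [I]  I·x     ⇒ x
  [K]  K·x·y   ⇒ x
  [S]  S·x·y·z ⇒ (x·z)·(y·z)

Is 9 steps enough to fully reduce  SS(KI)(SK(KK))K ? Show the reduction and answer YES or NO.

  start: SS(KI)(SK(KK))K
  step 1: S(SK(KK))(KI(SK(KK)))K
  step 2: SK(KK)K(KI(SK(KK))K)
  step 3: KK(KKK)(KI(SK(KK))K)
  step 4: K(KI(SK(KK))K)
  step 5: K(IK)
  step 6: KK

Answer: YES — reaches normal form KK in 6 ≤ 9 steps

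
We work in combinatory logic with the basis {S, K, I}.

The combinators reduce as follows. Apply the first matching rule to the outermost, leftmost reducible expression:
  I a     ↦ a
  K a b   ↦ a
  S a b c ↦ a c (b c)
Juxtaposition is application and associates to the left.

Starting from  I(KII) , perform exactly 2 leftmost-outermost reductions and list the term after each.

  start: I(KII)
  step 1: KII
  step 2: I

Answer: after 2 steps: I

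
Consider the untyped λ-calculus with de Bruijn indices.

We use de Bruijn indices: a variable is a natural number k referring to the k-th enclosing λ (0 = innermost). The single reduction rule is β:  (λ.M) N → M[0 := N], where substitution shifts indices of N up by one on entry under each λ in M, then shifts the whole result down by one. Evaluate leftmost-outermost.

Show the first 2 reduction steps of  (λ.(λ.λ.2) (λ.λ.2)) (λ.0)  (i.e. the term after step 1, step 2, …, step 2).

Answer: after 2 steps: λ.λ.0

Reduction:
  start: (λ.(λ.λ.2) (λ.λ.2)) (λ.0)
  →1  (λ.λ.λ.0) (λ.λ.λ.0)
  →2  λ.λ.0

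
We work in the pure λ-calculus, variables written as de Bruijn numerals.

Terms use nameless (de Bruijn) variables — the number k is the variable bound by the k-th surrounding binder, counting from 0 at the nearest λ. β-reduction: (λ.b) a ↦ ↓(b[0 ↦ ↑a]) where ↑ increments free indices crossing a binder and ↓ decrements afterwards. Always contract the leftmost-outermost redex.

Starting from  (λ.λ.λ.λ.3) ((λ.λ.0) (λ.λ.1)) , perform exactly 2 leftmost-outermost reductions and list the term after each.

  start: (λ.λ.λ.λ.3) ((λ.λ.0) (λ.λ.1))
  step 1: λ.λ.λ.(λ.λ.0) (λ.λ.1)
  step 2: λ.λ.λ.λ.0

Answer: after 2 steps: λ.λ.λ.λ.0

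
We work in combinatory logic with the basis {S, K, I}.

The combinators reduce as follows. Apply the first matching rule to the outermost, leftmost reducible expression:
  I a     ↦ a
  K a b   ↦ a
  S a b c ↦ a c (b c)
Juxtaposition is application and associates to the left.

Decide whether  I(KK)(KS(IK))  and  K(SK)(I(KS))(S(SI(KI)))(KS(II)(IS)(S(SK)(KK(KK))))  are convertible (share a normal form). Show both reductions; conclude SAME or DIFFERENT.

Term A:
  start: I(KK)(KS(IK))
  [1] KK(KS(IK))
  [2] K

Term B:
  start: K(SK)(I(KS))(S(SI(KI)))(KS(II)(IS)(S(SK)(KK(KK))))
  [1] SK(S(SI(KI)))(KS(II)(IS)(S(SK)(KK(KK))))
  [2] K(KS(II)(IS)(S(SK)(KK(KK))))(S(SI(KI))(KS(II)(IS)(S(SK)(KK(KK)))))
  [3] KS(II)(IS)(S(SK)(KK(KK)))
  [4] S(IS)(S(SK)(KK(KK)))
  [5] SS(S(SK)(KK(KK)))
  [6] SS(S(SK)K)

Answer: DIFFERENT — A ⇓ K, B ⇓ SS(S(SK)K)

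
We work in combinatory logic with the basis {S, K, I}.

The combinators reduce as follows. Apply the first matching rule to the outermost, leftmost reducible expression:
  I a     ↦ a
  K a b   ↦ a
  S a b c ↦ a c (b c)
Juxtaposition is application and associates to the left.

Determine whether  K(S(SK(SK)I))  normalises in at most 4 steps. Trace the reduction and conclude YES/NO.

Answer: YES — reaches normal form K(SI) in 2 ≤ 4 steps

Derivation:
  start: K(S(SK(SK)I))
  [1] K(S(KI(SKI)))
  [2] K(SI)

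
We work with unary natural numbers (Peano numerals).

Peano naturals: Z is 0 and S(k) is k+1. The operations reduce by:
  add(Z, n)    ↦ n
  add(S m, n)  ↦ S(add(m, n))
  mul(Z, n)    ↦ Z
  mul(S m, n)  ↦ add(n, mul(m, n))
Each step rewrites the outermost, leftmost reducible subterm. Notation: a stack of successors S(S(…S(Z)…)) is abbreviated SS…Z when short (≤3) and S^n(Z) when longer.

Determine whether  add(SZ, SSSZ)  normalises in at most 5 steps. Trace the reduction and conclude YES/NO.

Answer: YES — reaches normal form S^4(Z) in 2 ≤ 5 steps

Reduction:
  start: add(SZ, SSSZ)
  →1  S(add(Z, SSSZ))
  →2  S^4(Z)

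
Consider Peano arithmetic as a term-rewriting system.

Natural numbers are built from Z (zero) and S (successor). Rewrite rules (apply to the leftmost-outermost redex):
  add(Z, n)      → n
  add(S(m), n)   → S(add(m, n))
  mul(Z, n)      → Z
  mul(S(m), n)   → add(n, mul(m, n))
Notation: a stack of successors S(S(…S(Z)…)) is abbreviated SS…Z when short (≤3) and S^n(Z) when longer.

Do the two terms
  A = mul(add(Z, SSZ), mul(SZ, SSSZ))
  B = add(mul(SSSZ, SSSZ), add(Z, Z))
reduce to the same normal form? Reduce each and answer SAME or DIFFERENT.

Answer: DIFFERENT — A ⇓ S^6(Z), B ⇓ S^9(Z)

Working:
Term A:
  start: mul(add(Z, SSZ), mul(SZ, SSSZ))
  [1] mul(SSZ, mul(SZ, SSSZ))
  [2] add(mul(SZ, SSSZ), mul(SZ, mul(SZ, SSSZ)))
  [3] add(add(SSSZ, mul(Z, SSSZ)), mul(SZ, mul(SZ, SSSZ)))
  [4] add(S(add(SSZ, mul(Z, SSSZ))), mul(SZ, mul(SZ, SSSZ)))
  [5] S(add(add(SSZ, mul(Z, SSSZ)), mul(SZ, mul(SZ, SSSZ))))
  [6] S(add(S(add(SZ, mul(Z, SSSZ))), mul(SZ, mul(SZ, SSSZ))))
  [7] S(S(add(add(SZ, mul(Z, SSSZ)), mul(SZ, mul(SZ, SSSZ)))))
  [8] S(S(add(S(add(Z, mul(Z, SSSZ))), mul(SZ, mul(SZ, SSSZ)))))
  [9] S(S(S(add(add(Z, mul(Z, SSSZ)), mul(SZ, mul(SZ, SSSZ))))))
  [10] S(S(S(add(mul(Z, SSSZ), mul(SZ, mul(SZ, SSSZ))))))
  [11] S(S(S(add(Z, mul(SZ, mul(SZ, SSSZ))))))
  [12] S(S(S(mul(SZ, mul(SZ, SSSZ)))))
  [13] S(S(S(add(mul(SZ, SSSZ), mul(Z, mul(SZ, SSSZ))))))
  [14] S(S(S(add(add(SSSZ, mul(Z, SSSZ)), mul(Z, mul(SZ, SSSZ))))))
  [15] S(S(S(add(S(add(SSZ, mul(Z, SSSZ))), mul(Z, mul(SZ, SSSZ))))))
  [16] S(S(S(S(add(add(SSZ, mul(Z, SSSZ)), mul(Z, mul(SZ, SSSZ)))))))
  [17] S(S(S(S(add(S(add(SZ, mul(Z, SSSZ))), mul(Z, mul(SZ, SSSZ)))))))
  [18] S(S(S(S(S(add(add(SZ, mul(Z, SSSZ)), mul(Z, mul(SZ, SSSZ))))))))
  [19] S(S(S(S(S(add(S(add(Z, mul(Z, SSSZ))), mul(Z, mul(SZ, SSSZ))))))))
  [20] S(S(S(S(S(S(add(add(Z, mul(Z, SSSZ)), mul(Z, mul(SZ, SSSZ)))))))))
  [21] S(S(S(S(S(S(add(mul(Z, SSSZ), mul(Z, mul(SZ, SSSZ)))))))))
  [22] S(S(S(S(S(S(add(Z, mul(Z, mul(SZ, SSSZ)))))))))
  [23] S(S(S(S(S(S(mul(Z, mul(SZ, SSSZ))))))))
  [24] S^6(Z)

Term B:
  start: add(mul(SSSZ, SSSZ), add(Z, Z))
  [1] add(add(SSSZ, mul(SSZ, SSSZ)), add(Z, Z))
  [2] add(S(add(SSZ, mul(SSZ, SSSZ))), add(Z, Z))
  [3] S(add(add(SSZ, mul(SSZ, SSSZ)), add(Z, Z)))
  [4] S(add(S(add(SZ, mul(SSZ, SSSZ))), add(Z, Z)))
  [5] S(S(add(add(SZ, mul(SSZ, SSSZ)), add(Z, Z))))
  [6] S(S(add(S(add(Z, mul(SSZ, SSSZ))), add(Z, Z))))
  [7] S(S(S(add(add(Z, mul(SSZ, SSSZ)), add(Z, Z)))))
  [8] S(S(S(add(mul(SSZ, SSSZ), add(Z, Z)))))
  [9] S(S(S(add(add(SSSZ, mul(SZ, SSSZ)), add(Z, Z)))))
  [10] S(S(S(add(S(add(SSZ, mul(SZ, SSSZ))), add(Z, Z)))))
  [11] S(S(S(S(add(add(SSZ, mul(SZ, SSSZ)), add(Z, Z))))))
  [12] S(S(S(S(add(S(add(SZ, mul(SZ, SSSZ))), add(Z, Z))))))
  [13] S(S(S(S(S(add(add(SZ, mul(SZ, SSSZ)), add(Z, Z)))))))
  [14] S(S(S(S(S(add(S(add(Z, mul(SZ, SSSZ))), add(Z, Z)))))))
  [15] S(S(S(S(S(S(add(add(Z, mul(SZ, SSSZ)), add(Z, Z))))))))
  [16] S(S(S(S(S(S(add(mul(SZ, SSSZ), add(Z, Z))))))))
  [17] S(S(S(S(S(S(add(add(SSSZ, mul(Z, SSSZ)), add(Z, Z))))))))
  [18] S(S(S(S(S(S(add(S(add(SSZ, mul(Z, SSSZ))), add(Z, Z))))))))
  [19] S(S(S(S(S(S(S(add(add(SSZ, mul(Z, SSSZ)), add(Z, Z)))))))))
  [20] S(S(S(S(S(S(S(add(S(add(SZ, mul(Z, SSSZ))), add(Z, Z)))))))))
  [21] S(S(S(S(S(S(S(S(add(add(SZ, mul(Z, SSSZ)), add(Z, Z))))))))))
  [22] S(S(S(S(S(S(S(S(add(S(add(Z, mul(Z, SSSZ))), add(Z, Z))))))))))
  [23] S(S(S(S(S(S(S(S(S(add(add(Z, mul(Z, SSSZ)), add(Z, Z)))))))))))
  [24] S(S(S(S(S(S(S(S(S(add(mul(Z, SSSZ), add(Z, Z)))))))))))
  [25] S(S(S(S(S(S(S(S(S(add(Z, add(Z, Z)))))))))))
  [26] S(S(S(S(S(S(S(S(S(add(Z, Z))))))))))
  [27] S^9(Z)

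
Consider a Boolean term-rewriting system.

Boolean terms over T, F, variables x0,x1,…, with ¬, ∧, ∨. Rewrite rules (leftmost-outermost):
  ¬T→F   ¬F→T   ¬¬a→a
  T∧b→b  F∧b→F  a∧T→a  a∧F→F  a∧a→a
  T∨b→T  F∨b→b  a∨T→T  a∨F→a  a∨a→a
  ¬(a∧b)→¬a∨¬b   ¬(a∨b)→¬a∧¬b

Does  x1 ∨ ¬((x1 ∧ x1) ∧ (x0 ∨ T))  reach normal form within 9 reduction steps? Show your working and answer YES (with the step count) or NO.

Answer: YES — reaches normal form x1 ∨ ¬x1 in 7 ≤ 9 steps

Reduction:
  start: x1 ∨ ¬((x1 ∧ x1) ∧ (x0 ∨ T))
  step 1: x1 ∨ (¬(x1 ∧ x1) ∨ ¬(x0 ∨ T))
  step 2: x1 ∨ ((¬x1 ∨ ¬x1) ∨ ¬(x0 ∨ T))
  step 3: x1 ∨ (¬x1 ∨ ¬(x0 ∨ T))
  step 4: x1 ∨ (¬x1 ∨ (¬x0 ∧ ¬T))
  step 5: x1 ∨ (¬x1 ∨ (¬x0 ∧ F))
  step 6: x1 ∨ (¬x1 ∨ F)
  step 7: x1 ∨ ¬x1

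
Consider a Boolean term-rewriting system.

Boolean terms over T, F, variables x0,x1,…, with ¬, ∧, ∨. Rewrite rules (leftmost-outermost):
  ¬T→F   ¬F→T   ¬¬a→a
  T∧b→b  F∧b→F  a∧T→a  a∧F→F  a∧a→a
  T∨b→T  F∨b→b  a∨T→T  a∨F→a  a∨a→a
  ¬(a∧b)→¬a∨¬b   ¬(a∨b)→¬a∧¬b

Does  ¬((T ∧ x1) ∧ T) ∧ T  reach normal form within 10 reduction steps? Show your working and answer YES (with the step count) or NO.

Answer: YES — reaches normal form ¬x1 in 7 ≤ 10 steps

Reduction:
  start: ¬((T ∧ x1) ∧ T) ∧ T
  →1  ¬((T ∧ x1) ∧ T)
  →2  ¬(T ∧ x1) ∨ ¬T
  →3  (¬T ∨ ¬x1) ∨ ¬T
  →4  (F ∨ ¬x1) ∨ ¬T
  →5  ¬x1 ∨ ¬T
  →6  ¬x1 ∨ F
  →7  ¬x1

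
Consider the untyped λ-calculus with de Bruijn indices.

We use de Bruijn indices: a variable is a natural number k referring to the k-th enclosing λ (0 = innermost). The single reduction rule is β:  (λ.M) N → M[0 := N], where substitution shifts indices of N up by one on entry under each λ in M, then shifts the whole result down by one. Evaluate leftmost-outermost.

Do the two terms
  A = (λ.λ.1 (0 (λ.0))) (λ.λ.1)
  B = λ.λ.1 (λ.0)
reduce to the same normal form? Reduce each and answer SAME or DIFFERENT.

Answer: SAME — A ⇓ λ.λ.1 (λ.0), B ⇓ λ.λ.1 (λ.0)

Reduction:
Term A:
  start: (λ.λ.1 (0 (λ.0))) (λ.λ.1)
  step 1: λ.(λ.λ.1) (0 (λ.0))
  step 2: λ.λ.1 (λ.0)

Term B:
  start: λ.λ.1 (λ.0)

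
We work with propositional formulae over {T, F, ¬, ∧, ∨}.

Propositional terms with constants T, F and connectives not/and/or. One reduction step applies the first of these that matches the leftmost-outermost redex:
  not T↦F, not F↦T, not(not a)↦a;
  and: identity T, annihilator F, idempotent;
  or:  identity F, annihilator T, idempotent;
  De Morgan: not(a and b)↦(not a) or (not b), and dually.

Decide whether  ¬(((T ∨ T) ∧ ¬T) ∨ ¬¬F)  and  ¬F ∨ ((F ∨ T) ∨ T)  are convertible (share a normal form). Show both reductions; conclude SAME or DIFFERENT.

Answer: SAME — A ⇓ T, B ⇓ T

Reduction:
Term A:
  start: ¬(((T ∨ T) ∧ ¬T) ∨ ¬¬F)
  [1] ¬((T ∨ T) ∧ ¬T) ∧ ¬¬¬F
  [2] (¬(T ∨ T) ∨ ¬¬T) ∧ ¬¬¬F
  [3] ((¬T ∧ ¬T) ∨ ¬¬T) ∧ ¬¬¬F
  [4] (¬T ∨ ¬¬T) ∧ ¬¬¬F
  [5] (F ∨ ¬¬T) ∧ ¬¬¬F
  [6] ¬¬T ∧ ¬¬¬F
  [7] T ∧ ¬¬¬F
  [8] ¬¬¬F
  [9] ¬F
  [10] T

Term B:
  start: ¬F ∨ ((F ∨ T) ∨ T)
  [1] T ∨ ((F ∨ T) ∨ T)
  [2] T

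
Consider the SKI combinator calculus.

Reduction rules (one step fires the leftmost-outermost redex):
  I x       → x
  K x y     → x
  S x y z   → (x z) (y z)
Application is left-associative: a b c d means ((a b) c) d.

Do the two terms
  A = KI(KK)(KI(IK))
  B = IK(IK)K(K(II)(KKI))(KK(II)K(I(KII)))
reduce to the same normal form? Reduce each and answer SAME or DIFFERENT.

Term A:
  start: KI(KK)(KI(IK))
  [1] I(KI(IK))
  [2] KI(IK)
  [3] I

Term B:
  start: IK(IK)K(K(II)(KKI))(KK(II)K(I(KII)))
  [1] K(IK)K(K(II)(KKI))(KK(II)K(I(KII)))
  [2] IK(K(II)(KKI))(KK(II)K(I(KII)))
  [3] K(K(II)(KKI))(KK(II)K(I(KII)))
  [4] K(II)(KKI)
  [5] II
  [6] I

Answer: SAME — A ⇓ I, B ⇓ I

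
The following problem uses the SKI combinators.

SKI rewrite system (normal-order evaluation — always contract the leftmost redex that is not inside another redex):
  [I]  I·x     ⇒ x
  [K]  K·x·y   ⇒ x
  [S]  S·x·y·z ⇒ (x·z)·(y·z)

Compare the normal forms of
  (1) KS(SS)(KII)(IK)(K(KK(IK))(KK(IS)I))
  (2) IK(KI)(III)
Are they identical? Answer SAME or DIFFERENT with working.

Answer: DIFFERENT — A ⇓ K(KK), B ⇓ KI

Derivation:
Term A:
  start: KS(SS)(KII)(IK)(K(KK(IK))(KK(IS)I))
  step 1: S(KII)(IK)(K(KK(IK))(KK(IS)I))
  step 2: KII(K(KK(IK))(KK(IS)I))(IK(K(KK(IK))(KK(IS)I)))
  step 3: I(K(KK(IK))(KK(IS)I))(IK(K(KK(IK))(KK(IS)I)))
  step 4: K(KK(IK))(KK(IS)I)(IK(K(KK(IK))(KK(IS)I)))
  step 5: KK(IK)(IK(K(KK(IK))(KK(IS)I)))
  step 6: K(IK(K(KK(IK))(KK(IS)I)))
  step 7: K(K(K(KK(IK))(KK(IS)I)))
  step 8: K(K(KK(IK)))
  step 9: K(KK)

Term B:
  start: IK(KI)(III)
  step 1: K(KI)(III)
  step 2: KI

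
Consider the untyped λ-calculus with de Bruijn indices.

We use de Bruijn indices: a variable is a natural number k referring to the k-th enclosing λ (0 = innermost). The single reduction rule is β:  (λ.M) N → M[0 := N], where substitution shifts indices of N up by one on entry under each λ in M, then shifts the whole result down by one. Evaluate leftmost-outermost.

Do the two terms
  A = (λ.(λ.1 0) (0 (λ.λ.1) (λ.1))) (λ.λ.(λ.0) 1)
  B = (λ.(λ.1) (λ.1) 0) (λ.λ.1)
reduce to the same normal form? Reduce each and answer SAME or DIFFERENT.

Term A:
  start: (λ.(λ.1 0) (0 (λ.λ.1) (λ.1))) (λ.λ.(λ.0) 1)
  →1  (λ.(λ.λ.(λ.0) 1) 0) ((λ.λ.(λ.0) 1) (λ.λ.1) (λ.λ.λ.(λ.0) 1))
  →2  (λ.λ.(λ.0) 1) ((λ.λ.(λ.0) 1) (λ.λ.1) (λ.λ.λ.(λ.0) 1))
  →3  λ.(λ.0) ((λ.λ.(λ.0) 1) (λ.λ.1) (λ.λ.λ.(λ.0) 1))
  →4  λ.(λ.λ.(λ.0) 1) (λ.λ.1) (λ.λ.λ.(λ.0) 1)
  →5  λ.(λ.(λ.0) (λ.λ.1)) (λ.λ.λ.(λ.0) 1)
  →6  λ.(λ.0) (λ.λ.1)
  →7  λ.λ.λ.1

Term B:
  start: (λ.(λ.1) (λ.1) 0) (λ.λ.1)
  →1  (λ.λ.λ.1) (λ.λ.λ.1) (λ.λ.1)
  →2  (λ.λ.1) (λ.λ.1)
  →3  λ.λ.λ.1

Answer: SAME — A ⇓ λ.λ.λ.1, B ⇓ λ.λ.λ.1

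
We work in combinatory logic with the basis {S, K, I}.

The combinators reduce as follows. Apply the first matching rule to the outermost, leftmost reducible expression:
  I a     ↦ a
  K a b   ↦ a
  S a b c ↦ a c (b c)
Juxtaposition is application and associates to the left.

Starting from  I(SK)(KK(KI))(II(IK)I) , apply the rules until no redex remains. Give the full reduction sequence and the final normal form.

Answer: normal form = KI  (in 6 steps)

Reduction:
  start: I(SK)(KK(KI))(II(IK)I)
  step 1: SK(KK(KI))(II(IK)I)
  step 2: K(II(IK)I)(KK(KI)(II(IK)I))
  step 3: II(IK)I
  step 4: I(IK)I
  step 5: IKI
  step 6: KI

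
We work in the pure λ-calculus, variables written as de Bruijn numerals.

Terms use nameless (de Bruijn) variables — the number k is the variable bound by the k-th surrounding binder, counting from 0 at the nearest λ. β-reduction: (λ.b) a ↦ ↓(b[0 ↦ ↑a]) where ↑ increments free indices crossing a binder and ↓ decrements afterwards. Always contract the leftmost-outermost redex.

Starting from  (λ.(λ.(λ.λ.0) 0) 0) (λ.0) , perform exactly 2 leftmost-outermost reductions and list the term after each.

Answer: after 2 steps: (λ.λ.0) (λ.0)

Working:
  start: (λ.(λ.(λ.λ.0) 0) 0) (λ.0)
  [1] (λ.(λ.λ.0) 0) (λ.0)
  [2] (λ.λ.0) (λ.0)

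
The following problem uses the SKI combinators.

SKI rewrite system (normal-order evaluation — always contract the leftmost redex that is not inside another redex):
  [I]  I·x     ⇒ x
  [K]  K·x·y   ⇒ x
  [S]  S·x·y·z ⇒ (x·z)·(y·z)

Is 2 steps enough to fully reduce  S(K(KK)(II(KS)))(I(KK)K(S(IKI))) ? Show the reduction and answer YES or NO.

Answer: NO — after 2 steps the term is S(KK)(KKK(S(IKI))), not yet normal

Working:
  start: S(K(KK)(II(KS)))(I(KK)K(S(IKI)))
  [1] S(KK)(I(KK)K(S(IKI)))
  [2] S(KK)(KKK(S(IKI)))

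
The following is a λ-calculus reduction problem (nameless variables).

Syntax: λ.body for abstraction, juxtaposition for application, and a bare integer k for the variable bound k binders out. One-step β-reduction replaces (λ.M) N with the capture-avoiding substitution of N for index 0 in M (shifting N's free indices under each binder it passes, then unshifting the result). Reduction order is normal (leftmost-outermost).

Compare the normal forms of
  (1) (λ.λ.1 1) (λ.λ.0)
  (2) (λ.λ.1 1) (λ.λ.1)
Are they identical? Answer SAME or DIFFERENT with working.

Term A:
  start: (λ.λ.1 1) (λ.λ.0)
  [1] λ.(λ.λ.0) (λ.λ.0)
  [2] λ.λ.0

Term B:
  start: (λ.λ.1 1) (λ.λ.1)
  [1] λ.(λ.λ.1) (λ.λ.1)
  [2] λ.λ.λ.λ.1

Answer: DIFFERENT — A ⇓ λ.λ.0, B ⇓ λ.λ.λ.λ.1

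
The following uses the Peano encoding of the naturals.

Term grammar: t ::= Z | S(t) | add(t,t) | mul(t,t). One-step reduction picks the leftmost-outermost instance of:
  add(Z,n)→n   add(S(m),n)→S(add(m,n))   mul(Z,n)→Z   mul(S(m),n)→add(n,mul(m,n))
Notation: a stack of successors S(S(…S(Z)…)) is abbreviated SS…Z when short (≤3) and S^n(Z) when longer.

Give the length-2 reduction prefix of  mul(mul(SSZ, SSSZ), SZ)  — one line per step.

  start: mul(mul(SSZ, SSSZ), SZ)
  step 1: mul(add(SSSZ, mul(SZ, SSSZ)), SZ)
  step 2: mul(S(add(SSZ, mul(SZ, SSSZ))), SZ)

Answer: after 2 steps: mul(S(add(SSZ, mul(SZ, SSSZ))), SZ)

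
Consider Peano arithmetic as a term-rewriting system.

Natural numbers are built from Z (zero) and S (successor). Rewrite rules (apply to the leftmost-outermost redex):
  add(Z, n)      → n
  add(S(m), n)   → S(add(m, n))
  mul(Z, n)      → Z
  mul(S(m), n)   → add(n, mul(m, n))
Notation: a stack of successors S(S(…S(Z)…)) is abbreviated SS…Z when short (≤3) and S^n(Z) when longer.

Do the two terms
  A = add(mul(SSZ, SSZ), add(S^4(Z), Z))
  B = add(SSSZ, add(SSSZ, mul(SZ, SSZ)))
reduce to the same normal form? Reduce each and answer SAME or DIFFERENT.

Term A:
  start: add(mul(SSZ, SSZ), add(S^4(Z), Z))
  [1] add(add(SSZ, mul(SZ, SSZ)), add(S^4(Z), Z))
  [2] add(S(add(SZ, mul(SZ, SSZ))), add(S^4(Z), Z))
  [3] S(add(add(SZ, mul(SZ, SSZ)), add(S^4(Z), Z)))
  [4] S(add(S(add(Z, mul(SZ, SSZ))), add(S^4(Z), Z)))
  [5] S(S(add(add(Z, mul(SZ, SSZ)), add(S^4(Z), Z))))
  [6] S(S(add(mul(SZ, SSZ), add(S^4(Z), Z))))
  [7] S(S(add(add(SSZ, mul(Z, SSZ)), add(S^4(Z), Z))))
  [8] S(S(add(S(add(SZ, mul(Z, SSZ))), add(S^4(Z), Z))))
  [9] S(S(S(add(add(SZ, mul(Z, SSZ)), add(S^4(Z), Z)))))
  [10] S(S(S(add(S(add(Z, mul(Z, SSZ))), add(S^4(Z), Z)))))
  [11] S(S(S(S(add(add(Z, mul(Z, SSZ)), add(S^4(Z), Z))))))
  [12] S(S(S(S(add(mul(Z, SSZ), add(S^4(Z), Z))))))
  [13] S(S(S(S(add(Z, add(S^4(Z), Z))))))
  [14] S(S(S(S(add(S^4(Z), Z)))))
  [15] S(S(S(S(S(add(SSSZ, Z))))))
  [16] S(S(S(S(S(S(add(SSZ, Z)))))))
  [17] S(S(S(S(S(S(S(add(SZ, Z))))))))
  [18] S(S(S(S(S(S(S(S(add(Z, Z)))))))))
  [19] S^8(Z)

Term B:
  start: add(SSSZ, add(SSSZ, mul(SZ, SSZ)))
  [1] S(add(SSZ, add(SSSZ, mul(SZ, SSZ))))
  [2] S(S(add(SZ, add(SSSZ, mul(SZ, SSZ)))))
  [3] S(S(S(add(Z, add(SSSZ, mul(SZ, SSZ))))))
  [4] S(S(S(add(SSSZ, mul(SZ, SSZ)))))
  [5] S(S(S(S(add(SSZ, mul(SZ, SSZ))))))
  [6] S(S(S(S(S(add(SZ, mul(SZ, SSZ)))))))
  [7] S(S(S(S(S(S(add(Z, mul(SZ, SSZ))))))))
  [8] S(S(S(S(S(S(mul(SZ, SSZ)))))))
  [9] S(S(S(S(S(S(add(SSZ, mul(Z, SSZ))))))))
  [10] S(S(S(S(S(S(S(add(SZ, mul(Z, SSZ)))))))))
  [11] S(S(S(S(S(S(S(S(add(Z, mul(Z, SSZ))))))))))
  [12] S(S(S(S(S(S(S(S(mul(Z, SSZ)))))))))
  [13] S^8(Z)

Answer: SAME — A ⇓ S^8(Z), B ⇓ S^8(Z)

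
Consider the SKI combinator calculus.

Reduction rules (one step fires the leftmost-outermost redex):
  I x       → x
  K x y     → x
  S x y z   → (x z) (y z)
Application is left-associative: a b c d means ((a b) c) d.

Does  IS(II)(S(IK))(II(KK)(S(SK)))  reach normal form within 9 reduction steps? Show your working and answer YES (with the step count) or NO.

  start: IS(II)(S(IK))(II(KK)(S(SK)))
  step 1: S(II)(S(IK))(II(KK)(S(SK)))
  step 2: II(II(KK)(S(SK)))(S(IK)(II(KK)(S(SK))))
  step 3: I(II(KK)(S(SK)))(S(IK)(II(KK)(S(SK))))
  step 4: II(KK)(S(SK))(S(IK)(II(KK)(S(SK))))
  step 5: I(KK)(S(SK))(S(IK)(II(KK)(S(SK))))
  step 6: KK(S(SK))(S(IK)(II(KK)(S(SK))))
  step 7: K(S(IK)(II(KK)(S(SK))))
  step 8: K(SK(II(KK)(S(SK))))
  step 9: K(SK(I(KK)(S(SK))))

Answer: NO — after 9 steps the term is K(SK(I(KK)(S(SK)))), not yet normal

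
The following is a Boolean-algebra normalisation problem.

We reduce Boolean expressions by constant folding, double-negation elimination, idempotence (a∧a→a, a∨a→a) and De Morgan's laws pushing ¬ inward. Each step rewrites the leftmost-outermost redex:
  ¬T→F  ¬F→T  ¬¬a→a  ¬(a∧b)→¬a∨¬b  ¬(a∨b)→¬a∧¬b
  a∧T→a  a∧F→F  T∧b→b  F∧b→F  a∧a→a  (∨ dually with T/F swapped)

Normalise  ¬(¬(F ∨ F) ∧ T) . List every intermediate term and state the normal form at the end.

Answer: normal form = F  (in 5 steps)

Derivation:
  start: ¬(¬(F ∨ F) ∧ T)
  [1] ¬¬(F ∨ F) ∨ ¬T
  [2] (F ∨ F) ∨ ¬T
  [3] F ∨ ¬T
  [4] ¬T
  [5] F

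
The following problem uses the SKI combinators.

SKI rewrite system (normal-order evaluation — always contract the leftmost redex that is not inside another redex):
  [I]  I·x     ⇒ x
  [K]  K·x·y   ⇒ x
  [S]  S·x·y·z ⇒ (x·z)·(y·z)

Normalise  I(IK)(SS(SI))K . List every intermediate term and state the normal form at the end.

Answer: normal form = SS(SI)  (in 3 steps)

Working:
  start: I(IK)(SS(SI))K
  →1  IK(SS(SI))K
  →2  K(SS(SI))K
  →3  SS(SI)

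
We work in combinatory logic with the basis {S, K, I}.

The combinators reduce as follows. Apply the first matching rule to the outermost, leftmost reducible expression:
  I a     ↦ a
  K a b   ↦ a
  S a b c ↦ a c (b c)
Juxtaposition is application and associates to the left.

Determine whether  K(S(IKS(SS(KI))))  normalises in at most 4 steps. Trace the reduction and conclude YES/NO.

  start: K(S(IKS(SS(KI))))
  step 1: K(S(KS(SS(KI))))
  step 2: K(SS)

Answer: YES — reaches normal form K(SS) in 2 ≤ 4 steps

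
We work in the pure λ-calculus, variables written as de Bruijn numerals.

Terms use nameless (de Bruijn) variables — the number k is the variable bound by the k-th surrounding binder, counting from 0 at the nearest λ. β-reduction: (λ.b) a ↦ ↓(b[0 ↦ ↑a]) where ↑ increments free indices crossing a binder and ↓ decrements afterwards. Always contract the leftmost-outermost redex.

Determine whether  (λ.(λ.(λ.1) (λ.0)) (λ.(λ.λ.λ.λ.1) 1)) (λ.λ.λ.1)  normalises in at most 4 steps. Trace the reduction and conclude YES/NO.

  start: (λ.(λ.(λ.1) (λ.0)) (λ.(λ.λ.λ.λ.1) 1)) (λ.λ.λ.1)
  step 1: (λ.(λ.1) (λ.0)) (λ.(λ.λ.λ.λ.1) (λ.λ.λ.1))
  step 2: (λ.λ.(λ.λ.λ.λ.1) (λ.λ.λ.1)) (λ.0)
  step 3: λ.(λ.λ.λ.λ.1) (λ.λ.λ.1)
  step 4: λ.λ.λ.λ.1

Answer: YES — reaches normal form λ.λ.λ.λ.1 in 4 ≤ 4 steps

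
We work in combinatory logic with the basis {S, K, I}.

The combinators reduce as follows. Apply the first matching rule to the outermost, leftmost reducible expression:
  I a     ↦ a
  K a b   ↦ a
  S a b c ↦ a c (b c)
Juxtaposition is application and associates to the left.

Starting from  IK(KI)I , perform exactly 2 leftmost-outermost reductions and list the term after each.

Answer: after 2 steps: KI

Derivation:
  start: IK(KI)I
  [1] K(KI)I
  [2] KI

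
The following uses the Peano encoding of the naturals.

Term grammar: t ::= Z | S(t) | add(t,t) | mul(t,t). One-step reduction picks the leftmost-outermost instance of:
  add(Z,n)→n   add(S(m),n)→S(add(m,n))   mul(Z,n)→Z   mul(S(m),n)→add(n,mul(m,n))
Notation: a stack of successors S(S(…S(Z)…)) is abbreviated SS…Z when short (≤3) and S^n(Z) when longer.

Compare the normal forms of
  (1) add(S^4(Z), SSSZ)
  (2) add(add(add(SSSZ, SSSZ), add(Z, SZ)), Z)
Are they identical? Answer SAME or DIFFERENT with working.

Answer: SAME — A ⇓ S^7(Z), B ⇓ S^7(Z)

Working:
Term A:
  start: add(S^4(Z), SSSZ)
  [1] S(add(SSSZ, SSSZ))
  [2] S(S(add(SSZ, SSSZ)))
  [3] S(S(S(add(SZ, SSSZ))))
  [4] S(S(S(S(add(Z, SSSZ)))))
  [5] S^7(Z)

Term B:
  start: add(add(add(SSSZ, SSSZ), add(Z, SZ)), Z)
  [1] add(add(S(add(SSZ, SSSZ)), add(Z, SZ)), Z)
  [2] add(S(add(add(SSZ, SSSZ), add(Z, SZ))), Z)
  [3] S(add(add(add(SSZ, SSSZ), add(Z, SZ)), Z))
  [4] S(add(add(S(add(SZ, SSSZ)), add(Z, SZ)), Z))
  [5] S(add(S(add(add(SZ, SSSZ), add(Z, SZ))), Z))
  [6] S(S(add(add(add(SZ, SSSZ), add(Z, SZ)), Z)))
  [7] S(S(add(add(S(add(Z, SSSZ)), add(Z, SZ)), Z)))
  [8] S(S(add(S(add(add(Z, SSSZ), add(Z, SZ))), Z)))
  [9] S(S(S(add(add(add(Z, SSSZ), add(Z, SZ)), Z))))
  [10] S(S(S(add(add(SSSZ, add(Z, SZ)), Z))))
  [11] S(S(S(add(S(add(SSZ, add(Z, SZ))), Z))))
  [12] S(S(S(S(add(add(SSZ, add(Z, SZ)), Z)))))
  [13] S(S(S(S(add(S(add(SZ, add(Z, SZ))), Z)))))
  [14] S(S(S(S(S(add(add(SZ, add(Z, SZ)), Z))))))
  [15] S(S(S(S(S(add(S(add(Z, add(Z, SZ))), Z))))))
  [16] S(S(S(S(S(S(add(add(Z, add(Z, SZ)), Z)))))))
  [17] S(S(S(S(S(S(add(add(Z, SZ), Z)))))))
  [18] S(S(S(S(S(S(add(SZ, Z)))))))
  [19] S(S(S(S(S(S(S(add(Z, Z))))))))
  [20] S^7(Z)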